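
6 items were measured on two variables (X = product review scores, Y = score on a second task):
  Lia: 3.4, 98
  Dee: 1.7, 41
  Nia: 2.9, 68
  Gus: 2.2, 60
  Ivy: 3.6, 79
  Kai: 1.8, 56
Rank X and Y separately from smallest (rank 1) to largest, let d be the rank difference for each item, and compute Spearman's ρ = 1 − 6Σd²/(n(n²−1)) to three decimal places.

Ranks of variable 1: 5, 1, 4, 3, 6, 2
Ranks of variable 2: 6, 1, 4, 3, 5, 2
d = r₁ − r₂: -1, 0, 0, 0, 1, 0
d²: 1, 0, 0, 0, 1, 0; Σd² = 2
ρ = 1 − 6·2/(6·35) = 1 − 12/210 = 0.943

0.943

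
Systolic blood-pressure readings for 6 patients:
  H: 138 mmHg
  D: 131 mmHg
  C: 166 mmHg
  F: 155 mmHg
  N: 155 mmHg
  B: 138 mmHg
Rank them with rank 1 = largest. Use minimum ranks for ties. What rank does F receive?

Sorted (descending): 166, 155, 155, 138, 138, 131
The 2 values of 155 occupy positions 2–3 → each gets rank 2.
The 2 values of 138 occupy positions 4–5 → each gets rank 4.
F has value 155 mmHg → rank 2.

2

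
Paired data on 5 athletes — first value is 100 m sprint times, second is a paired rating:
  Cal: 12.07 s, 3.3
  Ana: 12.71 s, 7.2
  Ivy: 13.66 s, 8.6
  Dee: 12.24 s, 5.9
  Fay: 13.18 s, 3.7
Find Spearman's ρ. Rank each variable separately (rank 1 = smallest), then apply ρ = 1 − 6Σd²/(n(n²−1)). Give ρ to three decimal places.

0.700

Ranks of variable 1: 1, 3, 5, 2, 4
Ranks of variable 2: 1, 4, 5, 3, 2
d = r₁ − r₂: 0, -1, 0, -1, 2
d²: 0, 1, 0, 1, 4; Σd² = 6
ρ = 1 − 6·6/(5·24) = 1 − 36/120 = 0.700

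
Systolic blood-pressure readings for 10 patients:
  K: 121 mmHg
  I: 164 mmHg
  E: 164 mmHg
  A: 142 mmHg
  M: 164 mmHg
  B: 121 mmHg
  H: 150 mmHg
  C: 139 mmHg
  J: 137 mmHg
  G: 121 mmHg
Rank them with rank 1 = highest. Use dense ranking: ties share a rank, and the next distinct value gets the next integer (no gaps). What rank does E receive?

1

Sorted (descending): 164, 164, 164, 150, 142, 139, 137, 121, 121, 121
The 3 values of 164 share dense rank 1.
The 3 values of 121 share dense rank 6.
Remaining distinct values take the next consecutive integers.
E has value 164 mmHg → rank 1.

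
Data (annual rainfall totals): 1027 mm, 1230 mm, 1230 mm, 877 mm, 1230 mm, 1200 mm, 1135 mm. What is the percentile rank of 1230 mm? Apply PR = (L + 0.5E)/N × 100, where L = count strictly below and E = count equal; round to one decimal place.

N = 7.
Strictly below 1230: 4. Equal to 1230: 3.
PR = (4 + 0.5·3)/7 × 100 = 78.6

78.6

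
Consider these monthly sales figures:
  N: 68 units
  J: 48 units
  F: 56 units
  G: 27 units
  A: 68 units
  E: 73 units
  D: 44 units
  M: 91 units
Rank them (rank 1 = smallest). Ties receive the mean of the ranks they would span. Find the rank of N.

Sorted (ascending): 27, 44, 48, 56, 68, 68, 73, 91
The 2 values of 68 occupy positions 5–6 → average rank (5+6)/2 = 5.5.
N has value 68 units → rank 5.5.

5.5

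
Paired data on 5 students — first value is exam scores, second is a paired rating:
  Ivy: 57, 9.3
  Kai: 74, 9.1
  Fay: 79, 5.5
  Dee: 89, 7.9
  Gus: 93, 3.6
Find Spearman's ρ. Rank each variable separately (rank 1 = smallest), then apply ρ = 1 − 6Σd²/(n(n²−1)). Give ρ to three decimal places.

-0.900

Ranks of variable 1: 1, 2, 3, 4, 5
Ranks of variable 2: 5, 4, 2, 3, 1
d = r₁ − r₂: -4, -2, 1, 1, 4
d²: 16, 4, 1, 1, 16; Σd² = 38
ρ = 1 − 6·38/(5·24) = 1 − 228/120 = -0.900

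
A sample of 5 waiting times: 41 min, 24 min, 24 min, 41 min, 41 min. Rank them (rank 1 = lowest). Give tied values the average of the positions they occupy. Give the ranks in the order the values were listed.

Sorted (ascending): 24, 24, 41, 41, 41
The 2 values of 24 occupy positions 1–2 → average rank (1+2)/2 = 1.5.
The 3 values of 41 occupy positions 3–5 → average rank 4.

4, 1.5, 1.5, 4, 4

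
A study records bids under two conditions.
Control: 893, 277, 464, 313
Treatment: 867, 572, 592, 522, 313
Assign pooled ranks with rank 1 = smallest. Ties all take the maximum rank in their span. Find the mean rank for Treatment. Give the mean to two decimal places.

Sorted (ascending): 277, 313, 313, 464, 522, 572, 592, 867, 893
The 2 values of 313 occupy positions 2–3 → each gets rank 3.
Treatment values → pooled ranks: 867→8, 572→6, 592→7, 522→5, 313→3
Mean rank = (8 + 6 + 7 + 5 + 3) / 5 = 5.80

5.80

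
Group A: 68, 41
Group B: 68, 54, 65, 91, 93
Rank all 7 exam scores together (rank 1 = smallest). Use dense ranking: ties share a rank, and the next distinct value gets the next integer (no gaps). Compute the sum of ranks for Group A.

Sorted (ascending): 41, 54, 65, 68, 68, 91, 93
The 2 values of 68 share dense rank 4.
Remaining distinct values take the next consecutive integers.
Group A values → pooled ranks: 68→4, 41→1
Rank sum = 4 + 1 = 5

5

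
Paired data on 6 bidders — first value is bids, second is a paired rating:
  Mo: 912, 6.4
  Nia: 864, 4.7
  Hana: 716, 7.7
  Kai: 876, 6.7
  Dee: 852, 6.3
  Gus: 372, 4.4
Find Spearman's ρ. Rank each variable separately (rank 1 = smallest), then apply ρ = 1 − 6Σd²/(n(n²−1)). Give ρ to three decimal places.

0.314

Ranks of variable 1: 6, 4, 2, 5, 3, 1
Ranks of variable 2: 4, 2, 6, 5, 3, 1
d = r₁ − r₂: 2, 2, -4, 0, 0, 0
d²: 4, 4, 16, 0, 0, 0; Σd² = 24
ρ = 1 − 6·24/(6·35) = 1 − 144/210 = 0.314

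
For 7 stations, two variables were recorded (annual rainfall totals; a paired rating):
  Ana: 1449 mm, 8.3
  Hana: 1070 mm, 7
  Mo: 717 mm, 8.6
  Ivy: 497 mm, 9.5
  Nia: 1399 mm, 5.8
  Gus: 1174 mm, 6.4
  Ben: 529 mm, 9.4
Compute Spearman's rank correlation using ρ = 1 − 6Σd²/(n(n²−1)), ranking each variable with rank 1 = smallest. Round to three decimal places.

Ranks of variable 1: 7, 4, 3, 1, 6, 5, 2
Ranks of variable 2: 4, 3, 5, 7, 1, 2, 6
d = r₁ − r₂: 3, 1, -2, -6, 5, 3, -4
d²: 9, 1, 4, 36, 25, 9, 16; Σd² = 100
ρ = 1 − 6·100/(7·48) = 1 − 600/336 = -0.786

-0.786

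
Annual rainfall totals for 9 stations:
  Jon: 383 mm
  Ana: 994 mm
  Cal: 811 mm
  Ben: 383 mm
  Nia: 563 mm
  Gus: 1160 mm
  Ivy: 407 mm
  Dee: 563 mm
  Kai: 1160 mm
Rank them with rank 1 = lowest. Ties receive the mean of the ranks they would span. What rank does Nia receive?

Sorted (ascending): 383, 383, 407, 563, 563, 811, 994, 1160, 1160
The 2 values of 383 occupy positions 1–2 → average rank (1+2)/2 = 1.5.
The 2 values of 563 occupy positions 4–5 → average rank (4+5)/2 = 4.5.
The 2 values of 1160 occupy positions 8–9 → average rank (8+9)/2 = 8.5.
Nia has value 563 mm → rank 4.5.

4.5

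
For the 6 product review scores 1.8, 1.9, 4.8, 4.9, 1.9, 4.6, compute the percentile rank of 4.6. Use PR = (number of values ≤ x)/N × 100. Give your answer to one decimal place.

66.7

N = 6.
Strictly below 4.6: 3. Equal to 4.6: 1.
PR = 4/6 × 100 = 66.7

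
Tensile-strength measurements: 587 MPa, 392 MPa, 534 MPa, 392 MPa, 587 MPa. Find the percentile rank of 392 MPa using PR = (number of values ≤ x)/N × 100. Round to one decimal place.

40.0

N = 5.
Strictly below 392: 0. Equal to 392: 2.
PR = 2/5 × 100 = 40.0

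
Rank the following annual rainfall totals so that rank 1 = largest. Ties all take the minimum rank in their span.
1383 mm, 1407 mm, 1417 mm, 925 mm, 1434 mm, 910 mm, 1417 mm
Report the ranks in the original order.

Sorted (descending): 1434, 1417, 1417, 1407, 1383, 925, 910
The 2 values of 1417 occupy positions 2–3 → each gets rank 2.

5, 4, 2, 6, 1, 7, 2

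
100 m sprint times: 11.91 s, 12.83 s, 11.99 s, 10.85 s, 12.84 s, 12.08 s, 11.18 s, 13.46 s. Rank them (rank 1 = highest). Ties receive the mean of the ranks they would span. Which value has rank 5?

Sorted (descending): 13.46, 12.84, 12.83, 12.08, 11.99, 11.91, 11.18, 10.85
No ties — each value takes its position as its rank.
Rank 5 → value 11.99.

11.99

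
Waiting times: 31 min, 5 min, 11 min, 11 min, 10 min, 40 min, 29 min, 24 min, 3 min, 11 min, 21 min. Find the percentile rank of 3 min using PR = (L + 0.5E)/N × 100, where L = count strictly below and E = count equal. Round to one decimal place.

4.5

N = 11.
Strictly below 3: 0. Equal to 3: 1.
PR = (0 + 0.5·1)/11 × 100 = 4.5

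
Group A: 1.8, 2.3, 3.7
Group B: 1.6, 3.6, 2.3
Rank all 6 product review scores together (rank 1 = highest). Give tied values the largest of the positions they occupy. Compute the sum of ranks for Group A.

10

Sorted (descending): 3.7, 3.6, 2.3, 2.3, 1.8, 1.6
The 2 values of 2.3 occupy positions 3–4 → each gets rank 4.
Group A values → pooled ranks: 1.8→5, 2.3→4, 3.7→1
Rank sum = 5 + 4 + 1 = 10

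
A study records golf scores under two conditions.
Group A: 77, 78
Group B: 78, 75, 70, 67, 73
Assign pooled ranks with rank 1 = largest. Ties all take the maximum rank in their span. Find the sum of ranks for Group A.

5

Sorted (descending): 78, 78, 77, 75, 73, 70, 67
The 2 values of 78 occupy positions 1–2 → each gets rank 2.
Group A values → pooled ranks: 77→3, 78→2
Rank sum = 3 + 2 = 5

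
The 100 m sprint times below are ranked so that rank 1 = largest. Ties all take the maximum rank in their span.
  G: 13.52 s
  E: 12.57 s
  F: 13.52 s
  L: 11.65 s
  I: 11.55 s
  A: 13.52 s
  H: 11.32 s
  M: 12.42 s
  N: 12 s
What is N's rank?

6

Sorted (descending): 13.52, 13.52, 13.52, 12.57, 12.42, 12, 11.65, 11.55, 11.32
The 3 values of 13.52 occupy positions 1–3 → each gets rank 3.
N has value 12 s → rank 6.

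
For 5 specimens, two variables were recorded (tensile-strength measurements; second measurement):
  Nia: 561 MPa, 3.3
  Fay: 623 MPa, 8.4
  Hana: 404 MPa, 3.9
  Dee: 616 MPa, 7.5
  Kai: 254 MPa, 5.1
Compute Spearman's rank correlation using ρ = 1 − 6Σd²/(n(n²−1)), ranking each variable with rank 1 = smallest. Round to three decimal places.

Ranks of variable 1: 3, 5, 2, 4, 1
Ranks of variable 2: 1, 5, 2, 4, 3
d = r₁ − r₂: 2, 0, 0, 0, -2
d²: 4, 0, 0, 0, 4; Σd² = 8
ρ = 1 − 6·8/(5·24) = 1 − 48/120 = 0.600

0.600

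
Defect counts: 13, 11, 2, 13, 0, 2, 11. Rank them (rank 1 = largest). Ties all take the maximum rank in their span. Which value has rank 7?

0

Sorted (descending): 13, 13, 11, 11, 2, 2, 0
The 2 values of 13 occupy positions 1–2 → each gets rank 2.
The 2 values of 11 occupy positions 3–4 → each gets rank 4.
The 2 values of 2 occupy positions 5–6 → each gets rank 6.
Rank 7 → value 0.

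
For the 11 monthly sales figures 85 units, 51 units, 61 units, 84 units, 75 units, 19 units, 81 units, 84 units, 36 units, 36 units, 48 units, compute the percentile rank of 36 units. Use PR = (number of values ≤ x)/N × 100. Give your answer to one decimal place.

27.3

N = 11.
Strictly below 36: 1. Equal to 36: 2.
PR = 3/11 × 100 = 27.3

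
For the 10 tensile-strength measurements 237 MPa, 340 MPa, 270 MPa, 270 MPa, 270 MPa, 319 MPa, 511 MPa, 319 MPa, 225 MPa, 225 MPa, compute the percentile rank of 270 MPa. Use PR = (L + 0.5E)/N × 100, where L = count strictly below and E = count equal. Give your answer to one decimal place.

N = 10.
Strictly below 270: 3. Equal to 270: 3.
PR = (3 + 0.5·3)/10 × 100 = 45.0

45.0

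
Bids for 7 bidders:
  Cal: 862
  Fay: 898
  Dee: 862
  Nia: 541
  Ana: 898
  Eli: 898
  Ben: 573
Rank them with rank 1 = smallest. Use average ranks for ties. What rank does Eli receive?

6

Sorted (ascending): 541, 573, 862, 862, 898, 898, 898
The 2 values of 862 occupy positions 3–4 → average rank (3+4)/2 = 3.5.
The 3 values of 898 occupy positions 5–7 → average rank 6.
Eli has value 898 → rank 6.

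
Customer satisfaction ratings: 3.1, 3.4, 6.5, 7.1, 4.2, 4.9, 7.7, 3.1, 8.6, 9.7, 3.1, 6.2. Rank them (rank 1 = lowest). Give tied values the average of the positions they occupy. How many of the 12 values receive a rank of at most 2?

Sorted (ascending): 3.1, 3.1, 3.1, 3.4, 4.2, 4.9, 6.2, 6.5, 7.1, 7.7, 8.6, 9.7
The 3 values of 3.1 occupy positions 1–3 → average rank 2.
Ranks ≤ 2: {2, 2, 2} → 3 values.

3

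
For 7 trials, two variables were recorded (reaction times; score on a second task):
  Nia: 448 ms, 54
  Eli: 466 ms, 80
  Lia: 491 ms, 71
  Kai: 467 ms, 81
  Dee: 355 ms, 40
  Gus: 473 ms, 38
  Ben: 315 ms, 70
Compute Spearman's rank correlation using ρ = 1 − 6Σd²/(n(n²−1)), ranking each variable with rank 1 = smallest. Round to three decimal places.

Ranks of variable 1: 3, 4, 7, 5, 2, 6, 1
Ranks of variable 2: 3, 6, 5, 7, 2, 1, 4
d = r₁ − r₂: 0, -2, 2, -2, 0, 5, -3
d²: 0, 4, 4, 4, 0, 25, 9; Σd² = 46
ρ = 1 − 6·46/(7·48) = 1 − 276/336 = 0.179

0.179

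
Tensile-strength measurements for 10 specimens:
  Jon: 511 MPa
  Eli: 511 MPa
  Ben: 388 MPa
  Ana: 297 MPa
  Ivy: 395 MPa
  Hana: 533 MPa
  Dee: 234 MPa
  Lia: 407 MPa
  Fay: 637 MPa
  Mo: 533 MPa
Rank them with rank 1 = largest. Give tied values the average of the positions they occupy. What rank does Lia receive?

Sorted (descending): 637, 533, 533, 511, 511, 407, 395, 388, 297, 234
The 2 values of 533 occupy positions 2–3 → average rank (2+3)/2 = 2.5.
The 2 values of 511 occupy positions 4–5 → average rank (4+5)/2 = 4.5.
Lia has value 407 MPa → rank 6.

6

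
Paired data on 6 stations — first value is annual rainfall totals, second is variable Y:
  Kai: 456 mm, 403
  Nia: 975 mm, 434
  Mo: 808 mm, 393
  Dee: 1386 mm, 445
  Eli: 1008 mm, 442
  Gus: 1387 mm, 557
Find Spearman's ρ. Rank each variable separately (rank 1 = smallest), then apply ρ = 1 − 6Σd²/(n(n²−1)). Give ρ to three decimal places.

Ranks of variable 1: 1, 3, 2, 5, 4, 6
Ranks of variable 2: 2, 3, 1, 5, 4, 6
d = r₁ − r₂: -1, 0, 1, 0, 0, 0
d²: 1, 0, 1, 0, 0, 0; Σd² = 2
ρ = 1 − 6·2/(6·35) = 1 − 12/210 = 0.943

0.943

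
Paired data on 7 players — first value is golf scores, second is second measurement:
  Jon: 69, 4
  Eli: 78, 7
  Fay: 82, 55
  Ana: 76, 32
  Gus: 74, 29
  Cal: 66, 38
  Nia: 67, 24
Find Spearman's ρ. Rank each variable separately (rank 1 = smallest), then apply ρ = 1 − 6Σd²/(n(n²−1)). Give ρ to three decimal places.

0.179

Ranks of variable 1: 3, 6, 7, 5, 4, 1, 2
Ranks of variable 2: 1, 2, 7, 5, 4, 6, 3
d = r₁ − r₂: 2, 4, 0, 0, 0, -5, -1
d²: 4, 16, 0, 0, 0, 25, 1; Σd² = 46
ρ = 1 − 6·46/(7·48) = 1 − 276/336 = 0.179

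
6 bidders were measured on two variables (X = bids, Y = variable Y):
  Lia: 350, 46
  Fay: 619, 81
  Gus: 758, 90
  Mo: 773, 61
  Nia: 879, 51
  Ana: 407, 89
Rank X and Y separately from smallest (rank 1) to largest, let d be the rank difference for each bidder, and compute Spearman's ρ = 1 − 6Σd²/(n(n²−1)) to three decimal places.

0.029

Ranks of variable 1: 1, 3, 4, 5, 6, 2
Ranks of variable 2: 1, 4, 6, 3, 2, 5
d = r₁ − r₂: 0, -1, -2, 2, 4, -3
d²: 0, 1, 4, 4, 16, 9; Σd² = 34
ρ = 1 − 6·34/(6·35) = 1 − 204/210 = 0.029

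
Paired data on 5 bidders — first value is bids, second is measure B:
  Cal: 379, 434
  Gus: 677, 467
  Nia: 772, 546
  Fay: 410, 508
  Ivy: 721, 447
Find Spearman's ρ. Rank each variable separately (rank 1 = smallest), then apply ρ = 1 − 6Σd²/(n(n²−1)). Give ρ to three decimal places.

0.600

Ranks of variable 1: 1, 3, 5, 2, 4
Ranks of variable 2: 1, 3, 5, 4, 2
d = r₁ − r₂: 0, 0, 0, -2, 2
d²: 0, 0, 0, 4, 4; Σd² = 8
ρ = 1 − 6·8/(5·24) = 1 − 48/120 = 0.600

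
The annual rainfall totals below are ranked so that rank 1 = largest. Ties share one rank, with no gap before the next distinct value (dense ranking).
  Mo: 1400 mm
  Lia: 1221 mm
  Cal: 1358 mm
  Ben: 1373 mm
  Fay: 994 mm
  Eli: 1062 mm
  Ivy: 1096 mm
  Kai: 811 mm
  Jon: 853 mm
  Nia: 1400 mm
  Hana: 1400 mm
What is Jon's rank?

Sorted (descending): 1400, 1400, 1400, 1373, 1358, 1221, 1096, 1062, 994, 853, 811
The 3 values of 1400 share dense rank 1.
Remaining distinct values take the next consecutive integers.
Jon has value 853 mm → rank 8.

8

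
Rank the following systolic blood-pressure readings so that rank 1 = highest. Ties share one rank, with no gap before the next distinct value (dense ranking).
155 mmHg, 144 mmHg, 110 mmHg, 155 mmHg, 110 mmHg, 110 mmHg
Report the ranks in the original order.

1, 2, 3, 1, 3, 3

Sorted (descending): 155, 155, 144, 110, 110, 110
The 2 values of 155 share dense rank 1.
The 3 values of 110 share dense rank 3.
Remaining distinct values take the next consecutive integers.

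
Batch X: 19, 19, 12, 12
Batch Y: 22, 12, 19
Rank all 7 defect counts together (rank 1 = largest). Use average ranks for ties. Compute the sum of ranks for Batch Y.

Sorted (descending): 22, 19, 19, 19, 12, 12, 12
The 3 values of 19 occupy positions 2–4 → average rank 3.
The 3 values of 12 occupy positions 5–7 → average rank 6.
Batch Y values → pooled ranks: 22→1, 12→6, 19→3
Rank sum = 1 + 6 + 3 = 10

10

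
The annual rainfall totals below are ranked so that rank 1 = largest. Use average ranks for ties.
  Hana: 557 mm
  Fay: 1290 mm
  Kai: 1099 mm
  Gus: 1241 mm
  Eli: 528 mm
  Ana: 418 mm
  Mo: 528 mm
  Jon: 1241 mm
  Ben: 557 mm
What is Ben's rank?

5.5

Sorted (descending): 1290, 1241, 1241, 1099, 557, 557, 528, 528, 418
The 2 values of 1241 occupy positions 2–3 → average rank (2+3)/2 = 2.5.
The 2 values of 557 occupy positions 5–6 → average rank (5+6)/2 = 5.5.
The 2 values of 528 occupy positions 7–8 → average rank (7+8)/2 = 7.5.
Ben has value 557 mm → rank 5.5.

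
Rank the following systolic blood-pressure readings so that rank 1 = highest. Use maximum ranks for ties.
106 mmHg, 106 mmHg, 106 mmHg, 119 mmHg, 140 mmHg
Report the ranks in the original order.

Sorted (descending): 140, 119, 106, 106, 106
The 3 values of 106 occupy positions 3–5 → each gets rank 5.

5, 5, 5, 2, 1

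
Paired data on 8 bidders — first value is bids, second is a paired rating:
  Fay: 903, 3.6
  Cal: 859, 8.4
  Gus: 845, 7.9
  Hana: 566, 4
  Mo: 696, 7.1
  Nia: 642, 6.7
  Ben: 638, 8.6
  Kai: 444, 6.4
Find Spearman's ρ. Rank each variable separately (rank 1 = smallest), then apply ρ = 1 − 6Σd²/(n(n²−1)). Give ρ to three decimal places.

0.071

Ranks of variable 1: 8, 7, 6, 2, 5, 4, 3, 1
Ranks of variable 2: 1, 7, 6, 2, 5, 4, 8, 3
d = r₁ − r₂: 7, 0, 0, 0, 0, 0, -5, -2
d²: 49, 0, 0, 0, 0, 0, 25, 4; Σd² = 78
ρ = 1 − 6·78/(8·63) = 1 − 468/504 = 0.071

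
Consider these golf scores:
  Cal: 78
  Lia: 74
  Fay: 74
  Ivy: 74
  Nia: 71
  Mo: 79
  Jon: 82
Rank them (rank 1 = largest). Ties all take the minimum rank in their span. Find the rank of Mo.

Sorted (descending): 82, 79, 78, 74, 74, 74, 71
The 3 values of 74 occupy positions 4–6 → each gets rank 4.
Mo has value 79 → rank 2.

2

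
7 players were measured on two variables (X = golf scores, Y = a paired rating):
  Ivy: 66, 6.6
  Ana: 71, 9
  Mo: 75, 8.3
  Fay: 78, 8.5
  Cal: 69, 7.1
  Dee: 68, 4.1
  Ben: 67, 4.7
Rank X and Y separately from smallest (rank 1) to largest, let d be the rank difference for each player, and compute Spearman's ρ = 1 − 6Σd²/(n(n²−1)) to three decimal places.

0.750

Ranks of variable 1: 1, 5, 6, 7, 4, 3, 2
Ranks of variable 2: 3, 7, 5, 6, 4, 1, 2
d = r₁ − r₂: -2, -2, 1, 1, 0, 2, 0
d²: 4, 4, 1, 1, 0, 4, 0; Σd² = 14
ρ = 1 − 6·14/(7·48) = 1 − 84/336 = 0.750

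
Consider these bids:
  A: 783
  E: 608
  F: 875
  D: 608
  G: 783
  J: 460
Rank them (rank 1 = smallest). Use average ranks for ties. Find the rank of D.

2.5

Sorted (ascending): 460, 608, 608, 783, 783, 875
The 2 values of 608 occupy positions 2–3 → average rank (2+3)/2 = 2.5.
The 2 values of 783 occupy positions 4–5 → average rank (4+5)/2 = 4.5.
D has value 608 → rank 2.5.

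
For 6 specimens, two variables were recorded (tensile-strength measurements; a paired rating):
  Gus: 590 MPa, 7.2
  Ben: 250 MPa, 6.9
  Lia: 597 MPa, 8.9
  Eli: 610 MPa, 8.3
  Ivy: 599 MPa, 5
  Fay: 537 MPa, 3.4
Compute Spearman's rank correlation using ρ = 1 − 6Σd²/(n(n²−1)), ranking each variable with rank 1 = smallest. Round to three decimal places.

0.429

Ranks of variable 1: 3, 1, 4, 6, 5, 2
Ranks of variable 2: 4, 3, 6, 5, 2, 1
d = r₁ − r₂: -1, -2, -2, 1, 3, 1
d²: 1, 4, 4, 1, 9, 1; Σd² = 20
ρ = 1 − 6·20/(6·35) = 1 − 120/210 = 0.429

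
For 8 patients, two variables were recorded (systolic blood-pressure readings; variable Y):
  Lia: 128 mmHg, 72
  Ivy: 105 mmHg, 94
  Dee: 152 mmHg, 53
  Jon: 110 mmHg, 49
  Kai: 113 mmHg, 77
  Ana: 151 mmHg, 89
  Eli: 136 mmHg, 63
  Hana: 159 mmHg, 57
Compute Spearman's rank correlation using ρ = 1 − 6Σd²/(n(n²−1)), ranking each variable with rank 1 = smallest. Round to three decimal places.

Ranks of variable 1: 4, 1, 7, 2, 3, 6, 5, 8
Ranks of variable 2: 5, 8, 2, 1, 6, 7, 4, 3
d = r₁ − r₂: -1, -7, 5, 1, -3, -1, 1, 5
d²: 1, 49, 25, 1, 9, 1, 1, 25; Σd² = 112
ρ = 1 − 6·112/(8·63) = 1 − 672/504 = -0.333

-0.333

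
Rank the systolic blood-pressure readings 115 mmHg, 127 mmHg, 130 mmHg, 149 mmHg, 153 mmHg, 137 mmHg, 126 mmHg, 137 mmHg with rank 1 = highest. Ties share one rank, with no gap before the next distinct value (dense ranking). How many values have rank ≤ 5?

6

Sorted (descending): 153, 149, 137, 137, 130, 127, 126, 115
The 2 values of 137 share dense rank 3.
Remaining distinct values take the next consecutive integers.
Ranks ≤ 5: {1, 2, 3, 3, 4, 5} → 6 values.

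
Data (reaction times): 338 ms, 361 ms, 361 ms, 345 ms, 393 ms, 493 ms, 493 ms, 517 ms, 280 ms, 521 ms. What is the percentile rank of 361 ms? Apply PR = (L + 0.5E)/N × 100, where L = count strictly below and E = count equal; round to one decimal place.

N = 10.
Strictly below 361: 3. Equal to 361: 2.
PR = (3 + 0.5·2)/10 × 100 = 40.0

40.0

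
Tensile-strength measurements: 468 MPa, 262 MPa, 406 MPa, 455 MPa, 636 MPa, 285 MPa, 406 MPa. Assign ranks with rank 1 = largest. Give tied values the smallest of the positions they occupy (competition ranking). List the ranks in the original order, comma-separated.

Sorted (descending): 636, 468, 455, 406, 406, 285, 262
The 2 values of 406 occupy positions 4–5 → each gets rank 4.

2, 7, 4, 3, 1, 6, 4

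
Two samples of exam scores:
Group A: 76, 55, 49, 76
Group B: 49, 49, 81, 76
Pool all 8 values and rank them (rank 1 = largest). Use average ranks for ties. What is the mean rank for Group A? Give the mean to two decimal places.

Sorted (descending): 81, 76, 76, 76, 55, 49, 49, 49
The 3 values of 76 occupy positions 2–4 → average rank 3.
The 3 values of 49 occupy positions 6–8 → average rank 7.
Group A values → pooled ranks: 76→3, 55→5, 49→7, 76→3
Mean rank = (3 + 5 + 7 + 3) / 4 = 4.50

4.50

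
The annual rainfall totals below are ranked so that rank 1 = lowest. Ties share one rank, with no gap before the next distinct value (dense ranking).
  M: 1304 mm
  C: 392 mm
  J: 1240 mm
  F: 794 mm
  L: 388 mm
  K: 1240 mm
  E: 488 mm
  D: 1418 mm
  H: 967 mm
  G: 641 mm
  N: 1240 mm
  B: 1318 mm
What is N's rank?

Sorted (ascending): 388, 392, 488, 641, 794, 967, 1240, 1240, 1240, 1304, 1318, 1418
The 3 values of 1240 share dense rank 7.
Remaining distinct values take the next consecutive integers.
N has value 1240 mm → rank 7.

7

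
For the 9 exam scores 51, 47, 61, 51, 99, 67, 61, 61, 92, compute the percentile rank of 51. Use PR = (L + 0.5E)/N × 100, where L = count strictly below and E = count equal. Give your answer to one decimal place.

N = 9.
Strictly below 51: 1. Equal to 51: 2.
PR = (1 + 0.5·2)/9 × 100 = 22.2

22.2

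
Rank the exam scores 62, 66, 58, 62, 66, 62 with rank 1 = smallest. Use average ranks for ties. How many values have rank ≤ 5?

Sorted (ascending): 58, 62, 62, 62, 66, 66
The 3 values of 62 occupy positions 2–4 → average rank 3.
The 2 values of 66 occupy positions 5–6 → average rank (5+6)/2 = 5.5.
Ranks ≤ 5: {1, 3, 3, 3} → 4 values.

4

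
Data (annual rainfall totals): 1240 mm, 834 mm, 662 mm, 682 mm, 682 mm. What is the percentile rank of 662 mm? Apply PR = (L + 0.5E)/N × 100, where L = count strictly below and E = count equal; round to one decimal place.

10.0

N = 5.
Strictly below 662: 0. Equal to 662: 1.
PR = (0 + 0.5·1)/5 × 100 = 10.0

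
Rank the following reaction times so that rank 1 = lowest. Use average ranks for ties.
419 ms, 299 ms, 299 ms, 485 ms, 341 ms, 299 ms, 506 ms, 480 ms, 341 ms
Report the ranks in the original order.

6, 2, 2, 8, 4.5, 2, 9, 7, 4.5

Sorted (ascending): 299, 299, 299, 341, 341, 419, 480, 485, 506
The 3 values of 299 occupy positions 1–3 → average rank 2.
The 2 values of 341 occupy positions 4–5 → average rank (4+5)/2 = 4.5.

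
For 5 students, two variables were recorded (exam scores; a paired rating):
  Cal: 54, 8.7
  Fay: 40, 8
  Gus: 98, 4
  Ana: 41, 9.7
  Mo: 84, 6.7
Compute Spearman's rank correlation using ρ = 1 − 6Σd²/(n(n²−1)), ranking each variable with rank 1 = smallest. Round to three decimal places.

Ranks of variable 1: 3, 1, 5, 2, 4
Ranks of variable 2: 4, 3, 1, 5, 2
d = r₁ − r₂: -1, -2, 4, -3, 2
d²: 1, 4, 16, 9, 4; Σd² = 34
ρ = 1 − 6·34/(5·24) = 1 − 204/120 = -0.700

-0.700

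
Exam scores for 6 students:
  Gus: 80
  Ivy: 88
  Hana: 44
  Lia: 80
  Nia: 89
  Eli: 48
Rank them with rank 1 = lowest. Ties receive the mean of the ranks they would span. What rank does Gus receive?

Sorted (ascending): 44, 48, 80, 80, 88, 89
The 2 values of 80 occupy positions 3–4 → average rank (3+4)/2 = 3.5.
Gus has value 80 → rank 3.5.

3.5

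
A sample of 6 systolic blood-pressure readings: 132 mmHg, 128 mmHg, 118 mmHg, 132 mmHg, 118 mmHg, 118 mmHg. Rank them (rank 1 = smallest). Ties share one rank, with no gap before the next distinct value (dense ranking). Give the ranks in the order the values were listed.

Sorted (ascending): 118, 118, 118, 128, 132, 132
The 3 values of 118 share dense rank 1.
The 2 values of 132 share dense rank 3.
Remaining distinct values take the next consecutive integers.

3, 2, 1, 3, 1, 1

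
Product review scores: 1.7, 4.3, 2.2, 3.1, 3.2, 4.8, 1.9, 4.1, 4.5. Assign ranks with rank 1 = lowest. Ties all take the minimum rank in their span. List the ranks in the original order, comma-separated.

1, 7, 3, 4, 5, 9, 2, 6, 8

Sorted (ascending): 1.7, 1.9, 2.2, 3.1, 3.2, 4.1, 4.3, 4.5, 4.8
No ties — each value takes its position as its rank.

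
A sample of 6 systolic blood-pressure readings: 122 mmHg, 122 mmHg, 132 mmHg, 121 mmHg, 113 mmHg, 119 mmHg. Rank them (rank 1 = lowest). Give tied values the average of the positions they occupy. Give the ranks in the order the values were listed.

Sorted (ascending): 113, 119, 121, 122, 122, 132
The 2 values of 122 occupy positions 4–5 → average rank (4+5)/2 = 4.5.

4.5, 4.5, 6, 3, 1, 2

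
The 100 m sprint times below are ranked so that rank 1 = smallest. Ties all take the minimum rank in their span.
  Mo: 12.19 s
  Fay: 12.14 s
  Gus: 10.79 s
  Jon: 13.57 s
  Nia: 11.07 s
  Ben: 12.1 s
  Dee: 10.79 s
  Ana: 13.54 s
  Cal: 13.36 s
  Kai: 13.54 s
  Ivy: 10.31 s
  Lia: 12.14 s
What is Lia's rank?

6

Sorted (ascending): 10.31, 10.79, 10.79, 11.07, 12.1, 12.14, 12.14, 12.19, 13.36, 13.54, 13.54, 13.57
The 2 values of 10.79 occupy positions 2–3 → each gets rank 2.
The 2 values of 12.14 occupy positions 6–7 → each gets rank 6.
The 2 values of 13.54 occupy positions 10–11 → each gets rank 10.
Lia has value 12.14 s → rank 6.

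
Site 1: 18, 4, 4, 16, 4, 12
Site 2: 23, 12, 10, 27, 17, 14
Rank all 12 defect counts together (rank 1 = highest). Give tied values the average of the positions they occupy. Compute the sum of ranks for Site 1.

48.5

Sorted (descending): 27, 23, 18, 17, 16, 14, 12, 12, 10, 4, 4, 4
The 2 values of 12 occupy positions 7–8 → average rank (7+8)/2 = 7.5.
The 3 values of 4 occupy positions 10–12 → average rank 11.
Site 1 values → pooled ranks: 18→3, 4→11, 4→11, 16→5, 4→11, 12→7.5
Rank sum = 3 + 11 + 11 + 5 + 11 + 7.5 = 48.5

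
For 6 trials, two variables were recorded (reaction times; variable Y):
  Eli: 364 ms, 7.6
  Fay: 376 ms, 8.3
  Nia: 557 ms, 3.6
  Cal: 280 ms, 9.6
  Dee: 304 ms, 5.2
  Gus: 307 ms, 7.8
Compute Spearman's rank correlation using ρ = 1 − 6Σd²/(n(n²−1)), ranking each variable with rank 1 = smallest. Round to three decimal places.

Ranks of variable 1: 4, 5, 6, 1, 2, 3
Ranks of variable 2: 3, 5, 1, 6, 2, 4
d = r₁ − r₂: 1, 0, 5, -5, 0, -1
d²: 1, 0, 25, 25, 0, 1; Σd² = 52
ρ = 1 − 6·52/(6·35) = 1 − 312/210 = -0.486

-0.486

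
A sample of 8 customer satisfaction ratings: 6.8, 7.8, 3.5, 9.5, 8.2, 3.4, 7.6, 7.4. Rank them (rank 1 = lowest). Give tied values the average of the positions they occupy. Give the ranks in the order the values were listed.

3, 6, 2, 8, 7, 1, 5, 4

Sorted (ascending): 3.4, 3.5, 6.8, 7.4, 7.6, 7.8, 8.2, 9.5
No ties — each value takes its position as its rank.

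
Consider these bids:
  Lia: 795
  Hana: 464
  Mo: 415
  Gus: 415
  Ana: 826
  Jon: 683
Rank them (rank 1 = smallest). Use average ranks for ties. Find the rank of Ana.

Sorted (ascending): 415, 415, 464, 683, 795, 826
The 2 values of 415 occupy positions 1–2 → average rank (1+2)/2 = 1.5.
Ana has value 826 → rank 6.

6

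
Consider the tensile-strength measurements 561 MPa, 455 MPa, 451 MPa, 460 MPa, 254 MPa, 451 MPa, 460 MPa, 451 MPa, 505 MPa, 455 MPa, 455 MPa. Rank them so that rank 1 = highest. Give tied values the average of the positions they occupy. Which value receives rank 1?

561

Sorted (descending): 561, 505, 460, 460, 455, 455, 455, 451, 451, 451, 254
The 2 values of 460 occupy positions 3–4 → average rank (3+4)/2 = 3.5.
The 3 values of 455 occupy positions 5–7 → average rank 6.
The 3 values of 451 occupy positions 8–10 → average rank 9.
Rank 1 → value 561.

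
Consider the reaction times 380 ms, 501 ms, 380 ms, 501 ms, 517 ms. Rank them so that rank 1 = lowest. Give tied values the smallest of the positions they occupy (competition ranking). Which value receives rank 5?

Sorted (ascending): 380, 380, 501, 501, 517
The 2 values of 380 occupy positions 1–2 → each gets rank 1.
The 2 values of 501 occupy positions 3–4 → each gets rank 3.
Rank 5 → value 517.

517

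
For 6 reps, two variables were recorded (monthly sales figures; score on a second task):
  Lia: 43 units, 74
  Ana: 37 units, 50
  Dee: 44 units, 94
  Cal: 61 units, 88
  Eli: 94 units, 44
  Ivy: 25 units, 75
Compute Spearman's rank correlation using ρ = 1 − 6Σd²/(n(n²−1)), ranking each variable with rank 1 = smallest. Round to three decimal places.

-0.086

Ranks of variable 1: 3, 2, 4, 5, 6, 1
Ranks of variable 2: 3, 2, 6, 5, 1, 4
d = r₁ − r₂: 0, 0, -2, 0, 5, -3
d²: 0, 0, 4, 0, 25, 9; Σd² = 38
ρ = 1 − 6·38/(6·35) = 1 − 228/210 = -0.086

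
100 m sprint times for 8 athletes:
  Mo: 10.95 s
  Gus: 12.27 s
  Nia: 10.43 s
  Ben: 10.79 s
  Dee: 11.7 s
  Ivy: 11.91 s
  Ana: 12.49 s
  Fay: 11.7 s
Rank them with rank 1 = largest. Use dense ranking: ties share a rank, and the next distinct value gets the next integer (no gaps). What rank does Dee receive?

4

Sorted (descending): 12.49, 12.27, 11.91, 11.7, 11.7, 10.95, 10.79, 10.43
The 2 values of 11.7 share dense rank 4.
Remaining distinct values take the next consecutive integers.
Dee has value 11.7 s → rank 4.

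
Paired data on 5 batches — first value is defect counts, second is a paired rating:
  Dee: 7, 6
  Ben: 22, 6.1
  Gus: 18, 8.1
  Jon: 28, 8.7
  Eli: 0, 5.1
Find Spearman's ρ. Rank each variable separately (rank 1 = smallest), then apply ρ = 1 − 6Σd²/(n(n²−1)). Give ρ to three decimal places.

0.900

Ranks of variable 1: 2, 4, 3, 5, 1
Ranks of variable 2: 2, 3, 4, 5, 1
d = r₁ − r₂: 0, 1, -1, 0, 0
d²: 0, 1, 1, 0, 0; Σd² = 2
ρ = 1 − 6·2/(5·24) = 1 − 12/120 = 0.900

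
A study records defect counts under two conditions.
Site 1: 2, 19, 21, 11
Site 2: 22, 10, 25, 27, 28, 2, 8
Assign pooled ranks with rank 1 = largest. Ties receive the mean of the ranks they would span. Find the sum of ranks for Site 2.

Sorted (descending): 28, 27, 25, 22, 21, 19, 11, 10, 8, 2, 2
The 2 values of 2 occupy positions 10–11 → average rank (10+11)/2 = 10.5.
Site 2 values → pooled ranks: 22→4, 10→8, 25→3, 27→2, 28→1, 2→10.5, 8→9
Rank sum = 4 + 8 + 3 + 2 + 1 + 10.5 + 9 = 37.5

37.5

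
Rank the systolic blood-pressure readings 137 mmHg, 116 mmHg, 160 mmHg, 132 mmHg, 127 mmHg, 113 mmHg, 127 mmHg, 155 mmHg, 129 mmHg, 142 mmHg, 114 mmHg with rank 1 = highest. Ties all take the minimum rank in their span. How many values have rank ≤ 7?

Sorted (descending): 160, 155, 142, 137, 132, 129, 127, 127, 116, 114, 113
The 2 values of 127 occupy positions 7–8 → each gets rank 7.
Ranks ≤ 7: {1, 2, 3, 4, 5, 6, 7, 7} → 8 values.

8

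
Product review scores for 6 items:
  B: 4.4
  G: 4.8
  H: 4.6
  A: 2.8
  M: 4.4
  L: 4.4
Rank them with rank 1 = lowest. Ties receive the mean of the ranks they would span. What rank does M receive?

Sorted (ascending): 2.8, 4.4, 4.4, 4.4, 4.6, 4.8
The 3 values of 4.4 occupy positions 2–4 → average rank 3.
M has value 4.4 → rank 3.

3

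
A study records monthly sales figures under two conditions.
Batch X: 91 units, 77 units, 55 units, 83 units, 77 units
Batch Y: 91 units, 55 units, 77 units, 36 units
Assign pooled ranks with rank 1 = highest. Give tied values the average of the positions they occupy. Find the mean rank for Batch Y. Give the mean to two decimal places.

5.75

Sorted (descending): 91, 91, 83, 77, 77, 77, 55, 55, 36
The 2 values of 91 occupy positions 1–2 → average rank (1+2)/2 = 1.5.
The 3 values of 77 occupy positions 4–6 → average rank 5.
The 2 values of 55 occupy positions 7–8 → average rank (7+8)/2 = 7.5.
Batch Y values → pooled ranks: 91→1.5, 55→7.5, 77→5, 36→9
Mean rank = (1.5 + 7.5 + 5 + 9) / 4 = 5.75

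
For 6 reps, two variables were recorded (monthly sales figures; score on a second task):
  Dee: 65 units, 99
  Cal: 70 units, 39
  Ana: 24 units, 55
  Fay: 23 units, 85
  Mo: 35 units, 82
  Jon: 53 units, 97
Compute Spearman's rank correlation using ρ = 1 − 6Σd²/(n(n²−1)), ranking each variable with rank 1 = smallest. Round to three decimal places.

Ranks of variable 1: 5, 6, 2, 1, 3, 4
Ranks of variable 2: 6, 1, 2, 4, 3, 5
d = r₁ − r₂: -1, 5, 0, -3, 0, -1
d²: 1, 25, 0, 9, 0, 1; Σd² = 36
ρ = 1 − 6·36/(6·35) = 1 − 216/210 = -0.029

-0.029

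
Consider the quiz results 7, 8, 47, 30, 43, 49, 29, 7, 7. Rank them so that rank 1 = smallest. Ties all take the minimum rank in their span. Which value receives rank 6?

Sorted (ascending): 7, 7, 7, 8, 29, 30, 43, 47, 49
The 3 values of 7 occupy positions 1–3 → each gets rank 1.
Rank 6 → value 30.

30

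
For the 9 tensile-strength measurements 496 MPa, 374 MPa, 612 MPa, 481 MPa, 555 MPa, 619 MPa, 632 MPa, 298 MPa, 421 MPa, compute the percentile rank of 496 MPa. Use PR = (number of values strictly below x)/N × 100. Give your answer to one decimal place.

N = 9.
Strictly below 496: 4. Equal to 496: 1.
PR = 4/9 × 100 = 44.4

44.4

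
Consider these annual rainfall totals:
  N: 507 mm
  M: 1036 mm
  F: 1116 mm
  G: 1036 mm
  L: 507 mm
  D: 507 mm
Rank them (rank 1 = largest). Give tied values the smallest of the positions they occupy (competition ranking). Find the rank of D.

4

Sorted (descending): 1116, 1036, 1036, 507, 507, 507
The 2 values of 1036 occupy positions 2–3 → each gets rank 2.
The 3 values of 507 occupy positions 4–6 → each gets rank 4.
D has value 507 mm → rank 4.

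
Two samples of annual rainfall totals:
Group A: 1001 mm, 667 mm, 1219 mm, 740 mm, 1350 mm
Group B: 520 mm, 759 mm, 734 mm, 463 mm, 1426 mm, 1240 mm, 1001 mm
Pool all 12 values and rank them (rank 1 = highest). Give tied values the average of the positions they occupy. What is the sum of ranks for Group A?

Sorted (descending): 1426, 1350, 1240, 1219, 1001, 1001, 759, 740, 734, 667, 520, 463
The 2 values of 1001 occupy positions 5–6 → average rank (5+6)/2 = 5.5.
Group A values → pooled ranks: 1001→5.5, 667→10, 1219→4, 740→8, 1350→2
Rank sum = 5.5 + 10 + 4 + 8 + 2 = 29.5

29.5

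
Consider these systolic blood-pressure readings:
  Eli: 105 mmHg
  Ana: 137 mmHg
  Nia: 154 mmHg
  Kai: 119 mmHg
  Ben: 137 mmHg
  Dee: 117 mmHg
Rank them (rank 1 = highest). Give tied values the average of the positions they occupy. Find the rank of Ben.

2.5

Sorted (descending): 154, 137, 137, 119, 117, 105
The 2 values of 137 occupy positions 2–3 → average rank (2+3)/2 = 2.5.
Ben has value 137 mmHg → rank 2.5.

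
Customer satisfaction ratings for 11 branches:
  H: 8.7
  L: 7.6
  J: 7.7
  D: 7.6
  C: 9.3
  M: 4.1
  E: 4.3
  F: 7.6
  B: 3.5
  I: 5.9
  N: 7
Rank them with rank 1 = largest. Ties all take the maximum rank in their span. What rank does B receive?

Sorted (descending): 9.3, 8.7, 7.7, 7.6, 7.6, 7.6, 7, 5.9, 4.3, 4.1, 3.5
The 3 values of 7.6 occupy positions 4–6 → each gets rank 6.
B has value 3.5 → rank 11.

11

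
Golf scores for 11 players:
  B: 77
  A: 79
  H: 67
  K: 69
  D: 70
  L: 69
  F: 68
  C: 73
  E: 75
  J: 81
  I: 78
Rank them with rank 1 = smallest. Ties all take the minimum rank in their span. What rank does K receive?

3

Sorted (ascending): 67, 68, 69, 69, 70, 73, 75, 77, 78, 79, 81
The 2 values of 69 occupy positions 3–4 → each gets rank 3.
K has value 69 → rank 3.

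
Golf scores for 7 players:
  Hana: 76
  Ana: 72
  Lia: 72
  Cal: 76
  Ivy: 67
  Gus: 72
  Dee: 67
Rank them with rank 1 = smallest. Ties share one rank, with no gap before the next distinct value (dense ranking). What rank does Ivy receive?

Sorted (ascending): 67, 67, 72, 72, 72, 76, 76
The 2 values of 67 share dense rank 1.
The 3 values of 72 share dense rank 2.
The 2 values of 76 share dense rank 3.
Ivy has value 67 → rank 1.

1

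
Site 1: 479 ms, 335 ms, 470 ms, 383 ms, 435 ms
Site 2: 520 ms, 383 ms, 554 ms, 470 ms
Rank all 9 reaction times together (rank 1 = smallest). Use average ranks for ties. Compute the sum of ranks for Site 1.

20

Sorted (ascending): 335, 383, 383, 435, 470, 470, 479, 520, 554
The 2 values of 383 occupy positions 2–3 → average rank (2+3)/2 = 2.5.
The 2 values of 470 occupy positions 5–6 → average rank (5+6)/2 = 5.5.
Site 1 values → pooled ranks: 479→7, 335→1, 470→5.5, 383→2.5, 435→4
Rank sum = 7 + 1 + 5.5 + 2.5 + 4 = 20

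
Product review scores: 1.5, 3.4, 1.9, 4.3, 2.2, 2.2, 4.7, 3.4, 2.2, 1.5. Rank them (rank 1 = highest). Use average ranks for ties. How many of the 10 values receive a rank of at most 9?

Sorted (descending): 4.7, 4.3, 3.4, 3.4, 2.2, 2.2, 2.2, 1.9, 1.5, 1.5
The 2 values of 3.4 occupy positions 3–4 → average rank (3+4)/2 = 3.5.
The 3 values of 2.2 occupy positions 5–7 → average rank 6.
The 2 values of 1.5 occupy positions 9–10 → average rank (9+10)/2 = 9.5.
Ranks ≤ 9: {1, 2, 3.5, 3.5, 6, 6, 6, 8} → 8 values.

8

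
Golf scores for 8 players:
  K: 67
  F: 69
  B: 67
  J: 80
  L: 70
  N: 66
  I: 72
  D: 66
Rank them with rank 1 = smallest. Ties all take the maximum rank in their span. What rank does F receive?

5

Sorted (ascending): 66, 66, 67, 67, 69, 70, 72, 80
The 2 values of 66 occupy positions 1–2 → each gets rank 2.
The 2 values of 67 occupy positions 3–4 → each gets rank 4.
F has value 69 → rank 5.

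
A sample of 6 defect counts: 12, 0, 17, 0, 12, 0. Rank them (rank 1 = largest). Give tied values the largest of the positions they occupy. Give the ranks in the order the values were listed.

3, 6, 1, 6, 3, 6

Sorted (descending): 17, 12, 12, 0, 0, 0
The 2 values of 12 occupy positions 2–3 → each gets rank 3.
The 3 values of 0 occupy positions 4–6 → each gets rank 6.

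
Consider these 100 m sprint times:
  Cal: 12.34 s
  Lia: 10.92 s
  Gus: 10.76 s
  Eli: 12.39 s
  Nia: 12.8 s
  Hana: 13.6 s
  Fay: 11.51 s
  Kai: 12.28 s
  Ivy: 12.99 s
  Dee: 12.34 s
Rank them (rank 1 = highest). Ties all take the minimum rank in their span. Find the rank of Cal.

Sorted (descending): 13.6, 12.99, 12.8, 12.39, 12.34, 12.34, 12.28, 11.51, 10.92, 10.76
The 2 values of 12.34 occupy positions 5–6 → each gets rank 5.
Cal has value 12.34 s → rank 5.

5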